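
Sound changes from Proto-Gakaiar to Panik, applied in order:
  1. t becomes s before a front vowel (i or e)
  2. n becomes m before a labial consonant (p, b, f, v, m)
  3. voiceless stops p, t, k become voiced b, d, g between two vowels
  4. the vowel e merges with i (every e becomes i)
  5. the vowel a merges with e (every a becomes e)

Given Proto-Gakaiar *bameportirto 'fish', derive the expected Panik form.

Panik: *bameportirto > bameporsirto > bameborsirto > bamiborsirto > bemiborsirto  (by palatalisation, intervocalic voicing, vowel merger, vowel merger)

bemiborsirto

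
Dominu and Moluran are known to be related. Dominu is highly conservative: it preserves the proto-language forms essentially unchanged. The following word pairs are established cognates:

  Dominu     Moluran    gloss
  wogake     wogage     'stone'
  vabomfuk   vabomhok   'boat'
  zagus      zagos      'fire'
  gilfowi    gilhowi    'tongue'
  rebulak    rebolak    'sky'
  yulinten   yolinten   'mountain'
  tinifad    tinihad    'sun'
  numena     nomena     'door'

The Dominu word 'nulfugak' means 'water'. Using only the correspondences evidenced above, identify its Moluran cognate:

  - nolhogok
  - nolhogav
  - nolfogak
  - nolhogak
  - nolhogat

vabomfuk ~ vabomhok, zagus ~ zagos — Dominu u corresponds to Moluran o after a consonant, before a consonant other than r, m, n, p, b, f, v.
vabomfuk ~ vabomhok — Dominu f corresponds to Moluran h after a consonant, before a back vowel.
Applying these to Dominu 'nulfugak':
  nulfugak → nolfugak   (u→o after a consonant, before a consonant other than r, m, n, p, b, f, v)
  nolfugak → nolhugak   (f→h after a consonant, before a back vowel)
  nolhugak → nolhogak   (u→o after a consonant, before a consonant other than r, m, n, p, b, f, v)
So the Moluran cognate is 'nolhogak'.

nolhogak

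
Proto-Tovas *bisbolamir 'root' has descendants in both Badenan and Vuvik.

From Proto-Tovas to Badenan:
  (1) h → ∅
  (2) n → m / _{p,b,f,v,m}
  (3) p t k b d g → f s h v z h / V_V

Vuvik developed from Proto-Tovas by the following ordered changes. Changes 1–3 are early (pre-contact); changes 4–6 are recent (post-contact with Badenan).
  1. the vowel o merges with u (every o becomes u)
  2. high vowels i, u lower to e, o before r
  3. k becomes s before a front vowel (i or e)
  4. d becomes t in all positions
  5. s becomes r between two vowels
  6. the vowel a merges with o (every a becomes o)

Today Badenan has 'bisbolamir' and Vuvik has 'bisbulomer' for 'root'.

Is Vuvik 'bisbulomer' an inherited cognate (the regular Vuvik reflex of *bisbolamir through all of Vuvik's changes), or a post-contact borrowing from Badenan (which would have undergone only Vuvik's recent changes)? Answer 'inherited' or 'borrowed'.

inherited

If inherited, *bisbolamir would pass through all of Vuvik's changes:
Vuvik: start from *bisbolamir.
  rule 1 (vowel merger): bisbolamir → bisbulamir
  rule 2 (pre-rhotic lowering): bisbulamir → bisbulamer
  rule 3: no change — bisbulamer
  rule 4: no change — bisbulamer
  rule 5: no change — bisbulamer
  rule 6 (vowel merger): bisbulamer → bisbulomer
  ⇒ Vuvik bisbulomer
If borrowed from Badenan 'bisbolamir' after the early changes, it would undergo only the recent ones:
  rule 4 (unconditioned shift): no change (bisbolamir)
  rule 5 (rhotacism): no change (bisbolamir)
  rule 6 (vowel merger): bisbolamir → bisbolomir
  ⇒ as a loan: bisbolomir
Vuvik 'bisbulomer' matches the inherited outcome exactly, so it is an inherited cognate, not a loan.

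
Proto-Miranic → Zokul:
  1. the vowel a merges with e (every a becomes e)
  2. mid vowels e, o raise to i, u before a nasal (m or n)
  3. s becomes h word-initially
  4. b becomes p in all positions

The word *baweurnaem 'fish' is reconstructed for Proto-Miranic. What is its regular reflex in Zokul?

peweurneim

Zokul: start from *baweurnaem.
  rule 1 (vowel merger): baweurnaem → beweurneem
  rule 2 (pre-nasal raising): beweurneem → beweurneim
  rule 3: no change — beweurneim
  rule 4 (unconditioned shift): beweurneim → peweurneim
  ⇒ Zokul peweurneim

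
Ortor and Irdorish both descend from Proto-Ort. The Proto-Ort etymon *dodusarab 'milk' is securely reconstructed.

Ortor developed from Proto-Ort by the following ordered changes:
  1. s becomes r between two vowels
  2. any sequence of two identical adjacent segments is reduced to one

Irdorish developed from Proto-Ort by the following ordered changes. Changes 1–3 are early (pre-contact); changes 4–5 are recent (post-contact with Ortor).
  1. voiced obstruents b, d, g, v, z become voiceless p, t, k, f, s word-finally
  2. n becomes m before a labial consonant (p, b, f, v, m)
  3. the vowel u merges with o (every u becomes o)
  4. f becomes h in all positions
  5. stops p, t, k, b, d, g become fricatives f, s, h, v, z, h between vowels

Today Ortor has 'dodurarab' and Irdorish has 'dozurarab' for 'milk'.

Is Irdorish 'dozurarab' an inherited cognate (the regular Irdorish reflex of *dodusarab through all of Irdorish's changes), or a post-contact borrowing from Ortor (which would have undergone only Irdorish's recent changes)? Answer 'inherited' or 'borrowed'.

borrowed

If inherited, *dodusarab would pass through all of Irdorish's changes:
Irdorish: start from *dodusarab.
  rule 1 (final devoicing): dodusarab → dodusarap
  rule 2: no change — dodusarap
  rule 3 (vowel merger): dodusarap → dodosarap
  rule 4: no change — dodosarap
  rule 5 (intervocalic lenition): dodosarap → dozosarap
  ⇒ Irdorish dozosarap
If borrowed from Ortor 'dodurarab' after the early changes, it would undergo only the recent ones:
  rule 4 (unconditioned shift): no change (dodurarab)
  rule 5 (intervocalic lenition): dodurarab → dozurarab
  ⇒ as a loan: dozurarab
Irdorish 'dozurarab' matches the loan outcome 'dozurarab', not the inherited 'dozosarap' — it skipped the early Irdorish changes, so it was borrowed from Ortor.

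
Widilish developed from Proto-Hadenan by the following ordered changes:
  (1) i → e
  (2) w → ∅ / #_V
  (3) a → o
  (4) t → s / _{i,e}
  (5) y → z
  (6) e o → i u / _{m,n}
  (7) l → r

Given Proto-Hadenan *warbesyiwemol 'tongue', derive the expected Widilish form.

orbeszewimor

Widilish: *warbesyiwemol > warbesyewemol > arbesyewemol > orbesyewemol > orbeszewemol > orbeszewimol > orbeszewimor  (by vowel merger, glide loss, vowel merger, unconditioned shift, pre-nasal raising, unconditioned shift)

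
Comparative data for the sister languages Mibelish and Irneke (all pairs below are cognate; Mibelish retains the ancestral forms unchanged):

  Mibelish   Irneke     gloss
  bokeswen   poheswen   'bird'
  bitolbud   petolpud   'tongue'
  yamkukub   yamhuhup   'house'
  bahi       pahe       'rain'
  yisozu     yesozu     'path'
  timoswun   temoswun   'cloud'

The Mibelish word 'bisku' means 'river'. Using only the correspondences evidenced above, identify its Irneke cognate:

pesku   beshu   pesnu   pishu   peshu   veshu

peshu

bitolbud ~ petolpud — Mibelish b corresponds to Irneke p word-initially before a front vowel.
bitolbud ~ petolpud, yisozu ~ yesozu — Mibelish i corresponds to Irneke e after a consonant, before a consonant other than r, m, n, p, b, f, v.
yamkukub ~ yamhuhup — Mibelish k corresponds to Irneke h after a consonant, before a back vowel.
Applying these to Mibelish 'bisku':
  bisku → pisku   (b→p word-initially before a front vowel)
  pisku → pesku   (i→e after a consonant, before a consonant other than r, m, n, p, b, f, v)
  pesku → peshu   (k→h after a consonant, before a back vowel)
So the Irneke cognate is 'peshu'.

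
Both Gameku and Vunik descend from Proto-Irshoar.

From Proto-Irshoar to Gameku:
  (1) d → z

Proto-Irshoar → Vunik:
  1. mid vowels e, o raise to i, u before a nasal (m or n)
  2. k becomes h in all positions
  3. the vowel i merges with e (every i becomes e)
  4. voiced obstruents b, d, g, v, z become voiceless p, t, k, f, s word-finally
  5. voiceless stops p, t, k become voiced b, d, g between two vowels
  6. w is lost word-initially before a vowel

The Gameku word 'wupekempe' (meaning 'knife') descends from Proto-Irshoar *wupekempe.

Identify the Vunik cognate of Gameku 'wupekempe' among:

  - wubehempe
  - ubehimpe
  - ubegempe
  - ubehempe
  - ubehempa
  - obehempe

Vunik: *wupekempe > wupekimpe > wupehimpe > wupehempe > wubehempe > ubehempe  (by pre-nasal raising, unconditioned shift, vowel merger, intervocalic voicing, glide loss)
Among the options, 'ubehempe' alone shows every Vunik change applied in order.

ubehempe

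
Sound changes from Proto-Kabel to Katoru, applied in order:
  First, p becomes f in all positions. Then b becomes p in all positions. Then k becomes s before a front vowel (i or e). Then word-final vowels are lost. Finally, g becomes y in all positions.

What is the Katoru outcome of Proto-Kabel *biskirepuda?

Katoru: *biskirepuda
  biskirepuda → biskirefuda   [unconditioned shift]
  biskirefuda → piskirefuda   [unconditioned shift]
  piskirefuda → pissirefuda   [palatalisation]
  pissirefuda → pissirefud   [apocope]
  pissirefud (rule 5 does not apply)
  giving Katoru pissirefud.

pissirefud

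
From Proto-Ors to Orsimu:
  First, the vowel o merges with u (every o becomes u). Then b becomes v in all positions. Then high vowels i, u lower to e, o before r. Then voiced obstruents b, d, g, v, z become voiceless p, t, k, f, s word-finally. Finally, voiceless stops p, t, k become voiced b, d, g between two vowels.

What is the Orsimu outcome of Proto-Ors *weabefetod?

weavefedut

Orsimu: *weabefetod
  weabefetod → weabefetud   [vowel merger]
  weabefetud → weavefetud   [unconditioned shift]
  weavefetud (rule 3 does not apply)
  weavefetud → weavefetut   [final devoicing]
  weavefetut → weavefedut   [intervocalic voicing]
  giving Orsimu weavefedut.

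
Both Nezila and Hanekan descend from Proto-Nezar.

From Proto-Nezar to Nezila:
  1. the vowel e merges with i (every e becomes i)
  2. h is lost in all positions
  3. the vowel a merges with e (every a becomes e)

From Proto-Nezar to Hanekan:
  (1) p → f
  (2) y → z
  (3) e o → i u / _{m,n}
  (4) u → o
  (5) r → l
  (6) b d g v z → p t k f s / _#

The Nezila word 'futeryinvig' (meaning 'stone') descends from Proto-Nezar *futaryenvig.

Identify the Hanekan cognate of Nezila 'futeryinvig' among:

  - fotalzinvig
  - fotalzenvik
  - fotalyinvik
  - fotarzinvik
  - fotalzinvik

Hanekan: *futaryenvig
  futaryenvig (rule 1 does not apply)
  futaryenvig → futarzenvig   [unconditioned shift]
  futarzenvig → futarzinvig   [pre-nasal raising]
  futarzinvig → fotarzinvig   [vowel merger]
  fotarzinvig → fotalzinvig   [unconditioned shift]
  fotalzinvig → fotalzinvik   [final devoicing]
  giving Hanekan fotalzinvik.
Among the options, 'fotalzinvik' alone shows every Hanekan change applied in order.

fotalzinvik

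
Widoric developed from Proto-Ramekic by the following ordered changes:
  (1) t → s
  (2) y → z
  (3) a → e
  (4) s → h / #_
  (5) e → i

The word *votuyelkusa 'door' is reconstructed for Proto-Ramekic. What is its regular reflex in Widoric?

vosuzilkusi

Widoric: start from *votuyelkusa.
  rule 1 (unconditioned shift): votuyelkusa → vosuyelkusa
  rule 2 (unconditioned shift): vosuyelkusa → vosuzelkusa
  rule 3 (vowel merger): vosuzelkusa → vosuzelkuse
  rule 4: no change — vosuzelkuse
  rule 5 (vowel merger): vosuzelkuse → vosuzilkusi
  ⇒ Widoric vosuzilkusi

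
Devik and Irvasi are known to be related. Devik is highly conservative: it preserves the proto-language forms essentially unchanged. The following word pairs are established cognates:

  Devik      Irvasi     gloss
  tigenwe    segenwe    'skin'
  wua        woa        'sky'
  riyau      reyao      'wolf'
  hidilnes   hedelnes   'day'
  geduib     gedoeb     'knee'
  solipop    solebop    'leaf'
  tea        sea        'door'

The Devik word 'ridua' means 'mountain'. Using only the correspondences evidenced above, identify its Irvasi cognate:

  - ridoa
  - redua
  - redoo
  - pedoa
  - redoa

redoa

tigenwe ~ segenwe, riyau ~ reyao — Devik i corresponds to Irvasi e after a consonant, before a consonant other than r, m, n, p, b, f, v.
wua ~ woa — Devik u corresponds to Irvasi o after a consonant, before a back vowel.
Applying these to Devik 'ridua':
  ridua → redua   (i→e after a consonant, before a consonant other than r, m, n, p, b, f, v)
  redua → redoa   (u→o after a consonant, before a back vowel)
So the Irvasi cognate is 'redoa'.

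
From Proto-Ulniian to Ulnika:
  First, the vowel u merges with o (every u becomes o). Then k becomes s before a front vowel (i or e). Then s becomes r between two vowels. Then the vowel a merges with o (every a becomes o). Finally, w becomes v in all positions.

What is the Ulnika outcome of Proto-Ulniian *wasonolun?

Ulnika: *wasonolun
  wasonolun → wasonolon   [vowel merger]
  wasonolon (rule 2 does not apply)
  wasonolon → waronolon   [rhotacism]
  waronolon → woronolon   [vowel merger]
  woronolon → voronolon   [unconditioned shift]
  giving Ulnika voronolon.

voronolon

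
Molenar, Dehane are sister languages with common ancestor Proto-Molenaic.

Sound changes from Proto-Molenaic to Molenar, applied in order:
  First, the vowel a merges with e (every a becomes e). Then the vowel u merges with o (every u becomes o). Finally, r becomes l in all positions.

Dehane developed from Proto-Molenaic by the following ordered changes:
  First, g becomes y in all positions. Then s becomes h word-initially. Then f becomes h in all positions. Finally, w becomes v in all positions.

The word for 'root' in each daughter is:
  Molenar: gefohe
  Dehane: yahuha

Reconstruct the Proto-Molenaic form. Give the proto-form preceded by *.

Position 3: Molenar has f, Dehane has h. Molenar preserves f here (none of its changes turn any other segment into f), so the proto-segment is *f.
Position 1: Molenar has g, Dehane has y. Molenar preserves g here (none of its changes turn any other segment into g), so the proto-segment is *g.
Verify the candidate proto-form against each daughter:
Molenar: *gafuha
  gafuha → gefuhe   [vowel merger]
  gefuhe → gefohe   [vowel merger]
  gefohe (rule 3 does not apply)
  giving Molenar gefohe.
Dehane: *gafuha
  gafuha → yafuha   [unconditioned shift]
  yafuha (rule 2 does not apply)
  yafuha → yahuha   [unconditioned shift]
  yahuha (rule 4 does not apply)
  giving Dehane yahuha.
*gafuha is the unique common source.

*gafuha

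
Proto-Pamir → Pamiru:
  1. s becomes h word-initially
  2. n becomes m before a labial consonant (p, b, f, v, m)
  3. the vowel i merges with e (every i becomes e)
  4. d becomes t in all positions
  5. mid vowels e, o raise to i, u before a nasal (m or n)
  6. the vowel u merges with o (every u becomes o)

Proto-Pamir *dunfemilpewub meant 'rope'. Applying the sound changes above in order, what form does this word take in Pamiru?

Pamiru: start from *dunfemilpewub.
  rule 1: no change — dunfemilpewub
  rule 2 (nasal place assimilation): dunfemilpewub → dumfemilpewub
  rule 3 (vowel merger): dumfemilpewub → dumfemelpewub
  rule 4 (unconditioned shift): dumfemelpewub → tumfemelpewub
  rule 5 (pre-nasal raising): tumfemelpewub → tumfimelpewub
  rule 6 (vowel merger): tumfimelpewub → tomfimelpewob
  ⇒ Pamiru tomfimelpewob

tomfimelpewob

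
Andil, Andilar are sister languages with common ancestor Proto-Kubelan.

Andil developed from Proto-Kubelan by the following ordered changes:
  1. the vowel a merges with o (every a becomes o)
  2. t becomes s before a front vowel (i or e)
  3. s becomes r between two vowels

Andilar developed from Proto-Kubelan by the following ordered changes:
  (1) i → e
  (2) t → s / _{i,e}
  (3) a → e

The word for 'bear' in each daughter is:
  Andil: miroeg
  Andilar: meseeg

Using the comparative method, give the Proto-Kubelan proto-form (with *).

*misaeg

Position 4: Andil has o, Andilar has e. Taking the neighbouring segments as reconstructed: Andil o could go back to *a or *o; Andilar e could go back to *a or *e or *i — the one source consistent with every daughter is *a.
Position 2: Andil has i, Andilar has e. Andil preserves i here (none of its changes turn any other segment into i), so the proto-segment is *i.
Position 3: Andil has r, Andilar has s. Taking the neighbouring segments as reconstructed: Andil r could go back to *s or *r; Andilar s can only go back to *s — the one source consistent with every daughter is *s.
The remaining positions agree across the daughters. Check the candidate against every language:
Andil: *misaeg
  misaeg → misoeg   [vowel merger]
  misoeg (rule 2 does not apply)
  misoeg → miroeg   [rhotacism]
  giving Andil miroeg.
Andilar: *misaeg
  misaeg → mesaeg   [vowel merger]
  mesaeg (rule 2 does not apply)
  mesaeg → meseeg   [vowel merger]
  giving Andilar meseeg.
Only *misaeg yields all of Andil miroeg, Andilar meseeg.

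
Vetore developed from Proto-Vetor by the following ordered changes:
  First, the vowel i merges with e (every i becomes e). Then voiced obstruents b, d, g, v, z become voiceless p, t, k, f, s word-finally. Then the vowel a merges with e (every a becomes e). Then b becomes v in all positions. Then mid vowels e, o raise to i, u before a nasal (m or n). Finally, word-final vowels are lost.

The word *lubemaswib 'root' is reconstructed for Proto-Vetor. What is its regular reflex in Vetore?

Vetore: *lubemaswib
  lubemaswib → lubemasweb   [vowel merger]
  lubemasweb → lubemaswep   [final devoicing]
  lubemaswep → lubemeswep   [vowel merger]
  lubemeswep → luvemeswep   [unconditioned shift]
  luvemeswep → luvimeswep   [pre-nasal raising]
  luvimeswep (rule 6 does not apply)
  giving Vetore luvimeswep.

luvimeswep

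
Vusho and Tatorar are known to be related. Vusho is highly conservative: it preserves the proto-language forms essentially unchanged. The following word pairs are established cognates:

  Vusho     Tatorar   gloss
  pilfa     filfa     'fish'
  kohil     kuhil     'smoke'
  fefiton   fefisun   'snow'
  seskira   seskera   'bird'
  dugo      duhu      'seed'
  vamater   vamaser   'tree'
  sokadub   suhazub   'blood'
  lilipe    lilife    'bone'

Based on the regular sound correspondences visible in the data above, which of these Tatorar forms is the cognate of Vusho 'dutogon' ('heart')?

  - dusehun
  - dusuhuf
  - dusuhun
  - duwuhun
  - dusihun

fefiton ~ fefisun — Vusho t corresponds to Tatorar s between vowels (before a back vowel).
kohil ~ kuhil, sokadub ~ suhazub — Vusho o corresponds to Tatorar u after a consonant, before a consonant other than r, m, n, p, b, f, v.
dugo ~ duhu — Vusho g corresponds to Tatorar h between vowels (before a back vowel).
fefiton ~ fefisun — Vusho o corresponds to Tatorar u after a consonant, before a nasal.
Applying these to Vusho 'dutogon':
  dutogon → dusogon   (t→s between vowels (before a back vowel))
  dusogon → dusugon   (o→u after a consonant, before a consonant other than r, m, n, p, b, f, v)
  dusugon → dusuhon   (g→h between vowels (before a back vowel))
  dusuhon → dusuhun   (o→u after a consonant, before a nasal)
So the Tatorar cognate is 'dusuhun'.

dusuhun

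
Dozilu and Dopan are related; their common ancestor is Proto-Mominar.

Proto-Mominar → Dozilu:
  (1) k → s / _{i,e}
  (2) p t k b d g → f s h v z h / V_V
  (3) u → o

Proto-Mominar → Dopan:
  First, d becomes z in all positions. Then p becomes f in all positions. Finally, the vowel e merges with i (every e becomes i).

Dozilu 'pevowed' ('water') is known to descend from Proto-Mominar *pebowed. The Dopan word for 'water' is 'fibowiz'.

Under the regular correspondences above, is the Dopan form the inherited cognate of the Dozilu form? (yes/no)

yes

Derive the expected Dopan reflex of *pebowed:
Dopan: *pebowed > pebowez > febowez > fibowiz  (by unconditioned shift, unconditioned shift, vowel merger)
Dopan 'fibowiz' matches the regular reflex exactly, so the pair is cognate.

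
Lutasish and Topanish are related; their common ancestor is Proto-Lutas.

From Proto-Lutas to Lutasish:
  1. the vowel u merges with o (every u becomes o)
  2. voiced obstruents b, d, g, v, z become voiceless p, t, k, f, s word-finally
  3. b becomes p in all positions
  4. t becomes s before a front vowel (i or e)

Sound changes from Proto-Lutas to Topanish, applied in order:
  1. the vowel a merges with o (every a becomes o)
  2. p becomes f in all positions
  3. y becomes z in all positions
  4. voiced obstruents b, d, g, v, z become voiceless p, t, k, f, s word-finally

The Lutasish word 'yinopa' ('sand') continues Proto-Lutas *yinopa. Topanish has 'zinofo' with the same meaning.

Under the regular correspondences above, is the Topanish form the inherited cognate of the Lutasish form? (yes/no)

yes

Derive the expected Topanish reflex of *yinopa:
Topanish: *yinopa > yinopo > yinofo > zinofo  (by vowel merger, unconditioned shift, unconditioned shift)
Topanish 'zinofo' matches the regular reflex exactly, so the pair is cognate.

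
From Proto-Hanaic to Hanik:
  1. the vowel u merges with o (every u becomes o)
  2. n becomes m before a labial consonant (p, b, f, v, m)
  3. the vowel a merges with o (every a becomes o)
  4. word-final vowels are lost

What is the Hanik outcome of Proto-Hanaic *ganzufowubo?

gonzofowob

Hanik: *ganzufowubo > ganzofowobo > gonzofowobo > gonzofowob  (by vowel merger, vowel merger, apocope)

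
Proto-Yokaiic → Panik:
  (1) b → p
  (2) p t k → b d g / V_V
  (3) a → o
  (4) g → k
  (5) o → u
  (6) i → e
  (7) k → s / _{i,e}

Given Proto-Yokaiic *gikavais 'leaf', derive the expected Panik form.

sekuvues

Panik: *gikavais > gigavais > gigovois > kikovois > kikuvuis > kekuvues > sekuvues  (by intervocalic voicing, vowel merger, unconditioned shift, vowel merger, vowel merger, palatalisation)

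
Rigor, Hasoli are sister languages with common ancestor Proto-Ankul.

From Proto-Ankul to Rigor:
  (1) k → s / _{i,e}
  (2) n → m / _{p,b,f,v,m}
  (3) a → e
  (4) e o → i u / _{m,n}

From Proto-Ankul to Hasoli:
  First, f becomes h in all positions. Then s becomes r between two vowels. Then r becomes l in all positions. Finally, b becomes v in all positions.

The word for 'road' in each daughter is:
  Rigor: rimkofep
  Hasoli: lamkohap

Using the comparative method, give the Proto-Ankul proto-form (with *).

*ramkofap

Position 7: Rigor has e, Hasoli has a. Hasoli preserves a here (none of its changes turn any other segment into a), so the proto-segment is *a.
Position 2: Rigor has i, Hasoli has a. Hasoli preserves a here (none of its changes turn any other segment into a), so the proto-segment is *a.
Position 1: Rigor has r, Hasoli has l. Rigor preserves r here (none of its changes turn any other segment into r), so the proto-segment is *r.
Verify the candidate proto-form against each daughter:
Rigor: *ramkofap
  ramkofap (rule 1 does not apply)
  ramkofap (rule 2 does not apply)
  ramkofap → remkofep   [vowel merger]
  remkofep → rimkofep   [pre-nasal raising]
  giving Rigor rimkofep.
Hasoli: *ramkofap > ramkohap > lamkohap  (by unconditioned shift, unconditioned shift)
Only *ramkofap yields all of Rigor rimkofep, Hasoli lamkohap.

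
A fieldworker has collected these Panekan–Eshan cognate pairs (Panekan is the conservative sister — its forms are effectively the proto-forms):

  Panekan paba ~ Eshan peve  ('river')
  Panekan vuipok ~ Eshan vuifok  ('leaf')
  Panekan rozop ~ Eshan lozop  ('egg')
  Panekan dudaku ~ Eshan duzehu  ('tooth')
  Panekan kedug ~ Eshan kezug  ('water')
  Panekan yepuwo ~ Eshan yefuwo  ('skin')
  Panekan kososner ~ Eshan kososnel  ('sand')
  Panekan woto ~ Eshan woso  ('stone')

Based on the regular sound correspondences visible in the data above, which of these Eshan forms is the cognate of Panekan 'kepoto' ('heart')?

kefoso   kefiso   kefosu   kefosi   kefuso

kefoso

vuipok ~ vuifok — Panekan p corresponds to Eshan f between vowels (before a back vowel).
woto ~ woso — Panekan t corresponds to Eshan s between vowels (before a back vowel).
Applying these to Panekan 'kepoto':
  kepoto → kefoto   (p→f between vowels (before a back vowel))
  kefoto → kefoso   (t→s between vowels (before a back vowel))
So the Eshan cognate is 'kefoso'.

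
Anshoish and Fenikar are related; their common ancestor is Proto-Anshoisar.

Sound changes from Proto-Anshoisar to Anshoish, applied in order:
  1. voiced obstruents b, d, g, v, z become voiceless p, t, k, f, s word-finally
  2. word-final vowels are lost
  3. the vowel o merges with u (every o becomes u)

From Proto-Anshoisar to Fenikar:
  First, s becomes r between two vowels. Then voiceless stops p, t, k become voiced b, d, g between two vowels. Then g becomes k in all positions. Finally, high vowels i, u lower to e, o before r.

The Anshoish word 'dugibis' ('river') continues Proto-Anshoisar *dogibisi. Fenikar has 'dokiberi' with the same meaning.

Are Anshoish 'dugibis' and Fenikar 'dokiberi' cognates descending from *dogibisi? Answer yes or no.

yes

Derive the expected Fenikar reflex of *dogibisi:
Fenikar: *dogibisi
  dogibisi → dogibiri   [rhotacism]
  dogibiri (rule 2 does not apply)
  dogibiri → dokibiri   [unconditioned shift]
  dokibiri → dokiberi   [pre-rhotic lowering]
  giving Fenikar dokiberi.
Fenikar 'dokiberi' matches the regular reflex exactly, so the pair is cognate.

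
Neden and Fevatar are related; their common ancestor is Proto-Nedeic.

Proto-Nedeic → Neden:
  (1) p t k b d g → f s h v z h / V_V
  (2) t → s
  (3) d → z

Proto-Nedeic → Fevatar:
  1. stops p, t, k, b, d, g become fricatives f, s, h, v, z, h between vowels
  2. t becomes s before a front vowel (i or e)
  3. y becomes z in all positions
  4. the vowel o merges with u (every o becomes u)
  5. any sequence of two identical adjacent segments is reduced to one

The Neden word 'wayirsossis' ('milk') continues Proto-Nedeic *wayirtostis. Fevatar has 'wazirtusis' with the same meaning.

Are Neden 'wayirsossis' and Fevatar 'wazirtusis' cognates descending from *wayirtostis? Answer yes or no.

Derive the expected Fevatar reflex of *wayirtostis:
Fevatar: start from *wayirtostis.
  rule 1: no change — wayirtostis
  rule 2 (palatalisation): wayirtostis → wayirtossis
  rule 3 (unconditioned shift): wayirtossis → wazirtossis
  rule 4 (vowel merger): wazirtossis → wazirtussis
  rule 5 (degemination): wazirtussis → wazirtusis
  ⇒ Fevatar wazirtusis
Fevatar 'wazirtusis' matches the regular reflex exactly, so the pair is cognate.

yes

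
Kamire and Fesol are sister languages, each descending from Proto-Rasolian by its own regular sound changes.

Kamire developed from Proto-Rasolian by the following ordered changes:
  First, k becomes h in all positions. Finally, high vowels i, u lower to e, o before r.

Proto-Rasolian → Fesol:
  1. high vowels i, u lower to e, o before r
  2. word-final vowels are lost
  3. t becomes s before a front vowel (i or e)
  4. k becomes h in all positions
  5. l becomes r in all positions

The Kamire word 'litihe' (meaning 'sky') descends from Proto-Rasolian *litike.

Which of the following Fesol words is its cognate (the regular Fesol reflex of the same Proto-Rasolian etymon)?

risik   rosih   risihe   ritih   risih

Fesol: *litike
  litike (rule 1 does not apply)
  litike → litik   [apocope]
  litik → lisik   [palatalisation]
  lisik → lisih   [unconditioned shift]
  lisih → risih   [unconditioned shift]
  giving Fesol risih.
The other candidates each miss or misapply at least one Fesol change.

risih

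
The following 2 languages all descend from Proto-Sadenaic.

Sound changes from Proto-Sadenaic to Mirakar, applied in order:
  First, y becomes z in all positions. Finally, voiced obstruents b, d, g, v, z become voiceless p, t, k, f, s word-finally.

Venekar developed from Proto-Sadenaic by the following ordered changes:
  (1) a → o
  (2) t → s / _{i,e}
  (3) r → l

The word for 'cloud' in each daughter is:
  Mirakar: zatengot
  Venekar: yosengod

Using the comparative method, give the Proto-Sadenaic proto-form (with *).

Position 2: Mirakar has a, Venekar has o. Mirakar preserves a here (none of its changes turn any other segment into a), so the proto-segment is *a.
Position 8: Mirakar has t, Venekar has d. Venekar preserves d here (none of its changes turn any other segment into d), so the proto-segment is *d.
This points to *yatengod. Verify forward in each daughter:
Mirakar: *yatengod > zatengod > zatengot  (by unconditioned shift, final devoicing)
Venekar: start from *yatengod.
  rule 1 (vowel merger): yatengod → yotengod
  rule 2 (palatalisation): yotengod → yosengod
  rule 3: no change — yosengod
  ⇒ Venekar yosengod
*yatengod is the unique common source.

*yatengod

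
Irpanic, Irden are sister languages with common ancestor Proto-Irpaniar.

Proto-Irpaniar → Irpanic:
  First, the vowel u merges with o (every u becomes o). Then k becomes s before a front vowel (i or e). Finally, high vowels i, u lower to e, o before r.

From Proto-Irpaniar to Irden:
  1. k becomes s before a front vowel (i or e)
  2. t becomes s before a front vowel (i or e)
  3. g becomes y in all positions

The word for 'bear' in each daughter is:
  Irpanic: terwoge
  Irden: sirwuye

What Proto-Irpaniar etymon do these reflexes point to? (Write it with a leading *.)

*tirwuge

Position 5: Irpanic has o, Irden has u. Irden preserves u here (none of its changes turn any other segment into u), so the proto-segment is *u.
Position 2: Irpanic has e, Irden has i. Irden preserves i here (none of its changes turn any other segment into i), so the proto-segment is *i.
Position 1: Irpanic has t, Irden has s. Irpanic preserves t here (none of its changes turn any other segment into t), so the proto-segment is *t.
Verify the candidate proto-form against each daughter:
Irpanic: *tirwuge > tirwoge > terwoge  (by vowel merger, pre-rhotic lowering)
Irden: start from *tirwuge.
  rule 1: no change — tirwuge
  rule 2 (palatalisation): tirwuge → sirwuge
  rule 3 (unconditioned shift): sirwuge → sirwuye
  ⇒ Irden sirwuye
No other proto-form is consistent with every reflex, so the reconstruction is *tirwuge.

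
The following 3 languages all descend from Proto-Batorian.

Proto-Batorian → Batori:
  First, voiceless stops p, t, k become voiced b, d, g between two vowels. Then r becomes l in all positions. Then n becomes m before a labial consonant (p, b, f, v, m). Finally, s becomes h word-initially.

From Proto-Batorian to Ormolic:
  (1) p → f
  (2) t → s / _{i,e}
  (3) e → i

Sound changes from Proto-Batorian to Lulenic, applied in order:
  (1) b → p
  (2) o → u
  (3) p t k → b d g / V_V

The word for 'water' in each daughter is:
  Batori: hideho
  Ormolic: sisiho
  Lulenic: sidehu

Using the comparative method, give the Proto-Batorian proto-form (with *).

Position 3: Batori has d, Ormolic has s, Lulenic has d. Taking the neighbouring segments as reconstructed: Batori d could go back to *t or *d; Ormolic s could go back to *t or *s; Lulenic d could go back to *t or *d — the one source consistent with every daughter is *t.
Position 6: Batori has o, Ormolic has o, Lulenic has u. Batori preserves o here (none of its changes turn any other segment into o), so the proto-segment is *o.
Position 4: Batori has e, Ormolic has i, Lulenic has e. Batori preserves e here (none of its changes turn any other segment into e), so the proto-segment is *e.
This points to *siteho. Verify forward in each daughter:
Batori: start from *siteho.
  rule 1 (intervocalic voicing): siteho → sideho
  rule 2: no change — sideho
  rule 3: no change — sideho
  rule 4 (debuccalisation): sideho → hideho
  ⇒ Batori hideho
Ormolic: *siteho
  siteho (rule 1 does not apply)
  siteho → siseho   [palatalisation]
  siseho → sisiho   [vowel merger]
  giving Ormolic sisiho.
Lulenic: *siteho
  siteho (rule 1 does not apply)
  siteho → sitehu   [vowel merger]
  sitehu → sidehu   [intervocalic voicing]
  giving Lulenic sidehu.
No other proto-form is consistent with every reflex, so the reconstruction is *siteho.

*siteho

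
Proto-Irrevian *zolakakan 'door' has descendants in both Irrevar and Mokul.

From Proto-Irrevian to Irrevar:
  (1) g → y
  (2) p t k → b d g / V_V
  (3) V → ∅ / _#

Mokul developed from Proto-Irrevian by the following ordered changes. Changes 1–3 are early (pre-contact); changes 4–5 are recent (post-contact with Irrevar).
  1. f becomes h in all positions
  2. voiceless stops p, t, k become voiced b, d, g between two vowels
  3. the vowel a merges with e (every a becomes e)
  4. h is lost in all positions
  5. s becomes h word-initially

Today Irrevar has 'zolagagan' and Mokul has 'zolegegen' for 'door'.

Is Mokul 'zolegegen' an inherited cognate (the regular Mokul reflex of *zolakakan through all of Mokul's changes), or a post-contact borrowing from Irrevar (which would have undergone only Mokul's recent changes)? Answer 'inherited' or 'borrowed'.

If inherited, *zolakakan would pass through all of Mokul's changes:
Mokul: start from *zolakakan.
  rule 1: no change — zolakakan
  rule 2 (intervocalic voicing): zolakakan → zolagagan
  rule 3 (vowel merger): zolagagan → zolegegen
  rule 4: no change — zolegegen
  rule 5: no change — zolegegen
  ⇒ Mokul zolegegen
If borrowed from Irrevar 'zolagagan' after the early changes, it would undergo only the recent ones:
  rule 4 (h-loss): no change (zolagagan)
  rule 5 (debuccalisation): no change (zolagagan)
  ⇒ as a loan: zolagagan
Mokul 'zolegegen' matches the inherited outcome exactly, so it is an inherited cognate, not a loan.

inherited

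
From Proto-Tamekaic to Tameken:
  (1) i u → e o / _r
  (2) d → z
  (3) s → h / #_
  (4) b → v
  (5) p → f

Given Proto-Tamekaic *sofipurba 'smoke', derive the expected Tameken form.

Tameken: start from *sofipurba.
  rule 1 (pre-rhotic lowering): sofipurba → sofiporba
  rule 2: no change — sofiporba
  rule 3 (debuccalisation): sofiporba → hofiporba
  rule 4 (unconditioned shift): hofiporba → hofiporva
  rule 5 (unconditioned shift): hofiporva → hofiforva
  ⇒ Tameken hofiforva

hofiforva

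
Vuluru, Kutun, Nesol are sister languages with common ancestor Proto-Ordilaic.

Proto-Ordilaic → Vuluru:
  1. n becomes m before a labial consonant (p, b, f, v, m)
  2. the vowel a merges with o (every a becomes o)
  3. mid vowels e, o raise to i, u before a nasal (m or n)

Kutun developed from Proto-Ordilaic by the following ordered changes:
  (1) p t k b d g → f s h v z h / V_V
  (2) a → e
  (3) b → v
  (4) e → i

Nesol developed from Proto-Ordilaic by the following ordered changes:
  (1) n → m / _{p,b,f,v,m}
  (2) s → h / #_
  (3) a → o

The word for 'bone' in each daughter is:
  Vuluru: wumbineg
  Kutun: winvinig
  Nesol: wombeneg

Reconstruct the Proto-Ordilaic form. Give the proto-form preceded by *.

Position 5: Vuluru has i, Kutun has i, Nesol has e. Nesol preserves e here (none of its changes turn any other segment into e), so the proto-segment is *e.
Position 3: Vuluru has m, Kutun has n, Nesol has m. Kutun preserves n here (none of its changes turn any other segment into n), so the proto-segment is *n.
Verify the candidate proto-form against each daughter:
Vuluru: *wanbeneg
  wanbeneg → wambeneg   [nasal place assimilation]
  wambeneg → wombeneg   [vowel merger]
  wombeneg → wumbineg   [pre-nasal raising]
  giving Vuluru wumbineg.
Kutun: *wanbeneg > wenbeneg > wenveneg > winvinig  (by vowel merger, unconditioned shift, vowel merger)
Nesol: *wanbeneg > wambeneg > wombeneg  (by nasal place assimilation, vowel merger)
Only *wanbeneg yields all of Vuluru wumbineg, Kutun winvinig, Nesol wombeneg.

*wanbeneg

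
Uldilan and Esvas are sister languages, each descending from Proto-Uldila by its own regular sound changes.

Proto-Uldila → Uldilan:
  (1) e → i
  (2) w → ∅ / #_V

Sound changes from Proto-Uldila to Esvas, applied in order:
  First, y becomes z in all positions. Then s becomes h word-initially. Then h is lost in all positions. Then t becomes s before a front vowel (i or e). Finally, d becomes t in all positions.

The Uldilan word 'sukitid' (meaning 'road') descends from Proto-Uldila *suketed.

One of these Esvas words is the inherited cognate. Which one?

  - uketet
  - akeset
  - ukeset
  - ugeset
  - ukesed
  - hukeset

Esvas: *suketed > huketed > uketed > ukesed > ukeset  (by debuccalisation, h-loss, palatalisation, unconditioned shift)
Among the options, 'ukeset' alone shows every Esvas change applied in order.

ukeset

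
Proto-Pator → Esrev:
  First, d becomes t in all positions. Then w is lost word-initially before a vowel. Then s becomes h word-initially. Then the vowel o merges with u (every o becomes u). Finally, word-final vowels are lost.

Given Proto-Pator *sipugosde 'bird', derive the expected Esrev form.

Esrev: *sipugosde
  sipugosde → sipugoste   [unconditioned shift]
  sipugoste (rule 2 does not apply)
  sipugoste → hipugoste   [debuccalisation]
  hipugoste → hipuguste   [vowel merger]
  hipuguste → hipugust   [apocope]
  giving Esrev hipugust.

hipugust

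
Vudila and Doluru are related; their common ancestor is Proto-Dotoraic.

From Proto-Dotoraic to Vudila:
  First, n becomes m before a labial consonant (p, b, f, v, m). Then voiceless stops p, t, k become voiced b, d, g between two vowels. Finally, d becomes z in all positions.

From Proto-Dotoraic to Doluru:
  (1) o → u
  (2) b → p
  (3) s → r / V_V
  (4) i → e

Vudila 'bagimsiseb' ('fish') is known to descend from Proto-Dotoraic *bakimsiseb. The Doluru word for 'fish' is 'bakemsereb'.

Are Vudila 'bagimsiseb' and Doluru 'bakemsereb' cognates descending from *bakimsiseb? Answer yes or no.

no

Derive the expected Doluru reflex of *bakimsiseb:
Doluru: start from *bakimsiseb.
  rule 1: no change — bakimsiseb
  rule 2 (unconditioned shift): bakimsiseb → pakimsisep
  rule 3 (rhotacism): pakimsisep → pakimsirep
  rule 4 (vowel merger): pakimsirep → pakemserep
  ⇒ Doluru pakemserep
The regular Doluru reflex would be 'pakemserep', but the attested form is 'bakemsereb'. The correspondence is irregular, so they are not cognates (the Doluru form has a different source).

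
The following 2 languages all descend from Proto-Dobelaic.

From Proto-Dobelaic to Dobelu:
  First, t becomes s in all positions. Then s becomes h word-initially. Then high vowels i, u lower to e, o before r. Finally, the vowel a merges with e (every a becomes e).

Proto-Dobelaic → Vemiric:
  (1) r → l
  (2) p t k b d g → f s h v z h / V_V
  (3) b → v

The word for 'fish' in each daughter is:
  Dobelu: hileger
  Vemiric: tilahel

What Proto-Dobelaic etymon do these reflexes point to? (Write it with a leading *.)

*tilager

Position 1: Dobelu has h, Vemiric has t. Vemiric preserves t here (none of its changes turn any other segment into t), so the proto-segment is *t.
Position 7: Dobelu has r, Vemiric has l. Dobelu preserves r here (none of its changes turn any other segment into r), so the proto-segment is *r.
Position 5: Dobelu has g, Vemiric has h. Dobelu preserves g here (none of its changes turn any other segment into g), so the proto-segment is *g.
Continuing position by position gives *tilager; check it forward:
Dobelu: start from *tilager.
  rule 1 (unconditioned shift): tilager → silager
  rule 2 (debuccalisation): silager → hilager
  rule 3: no change — hilager
  rule 4 (vowel merger): hilager → hileger
  ⇒ Dobelu hileger
Vemiric: *tilager > tilagel > tilahel  (by unconditioned shift, intervocalic lenition)
No other proto-form is consistent with every reflex, so the reconstruction is *tilager.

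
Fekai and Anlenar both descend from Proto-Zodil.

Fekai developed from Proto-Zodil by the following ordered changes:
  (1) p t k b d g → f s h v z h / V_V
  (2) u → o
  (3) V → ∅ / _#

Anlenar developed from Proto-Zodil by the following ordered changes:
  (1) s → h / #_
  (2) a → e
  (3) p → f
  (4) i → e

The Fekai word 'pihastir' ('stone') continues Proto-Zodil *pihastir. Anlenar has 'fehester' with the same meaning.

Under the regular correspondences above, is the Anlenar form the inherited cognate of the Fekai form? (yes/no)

Derive the expected Anlenar reflex of *pihastir:
Anlenar: start from *pihastir.
  rule 1: no change — pihastir
  rule 2 (vowel merger): pihastir → pihestir
  rule 3 (unconditioned shift): pihestir → fihestir
  rule 4 (vowel merger): fihestir → fehester
  ⇒ Anlenar fehester
Anlenar 'fehester' matches the regular reflex exactly, so the pair is cognate.

yes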